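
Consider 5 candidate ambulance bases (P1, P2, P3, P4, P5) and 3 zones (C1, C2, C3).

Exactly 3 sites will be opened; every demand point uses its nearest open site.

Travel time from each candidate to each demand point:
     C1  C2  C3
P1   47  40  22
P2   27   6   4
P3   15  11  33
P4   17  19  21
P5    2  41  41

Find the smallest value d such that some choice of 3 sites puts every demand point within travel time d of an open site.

Open {P1, P2, P5}.
  Farthest demand point is C2 at travel time 6 (to P2); all others are ≤ 6.
With {P2, P3, P5} the worst case is 6.
With {P2, P4, P5} the worst case is 6.
No size-3 selection achieves below 6.

6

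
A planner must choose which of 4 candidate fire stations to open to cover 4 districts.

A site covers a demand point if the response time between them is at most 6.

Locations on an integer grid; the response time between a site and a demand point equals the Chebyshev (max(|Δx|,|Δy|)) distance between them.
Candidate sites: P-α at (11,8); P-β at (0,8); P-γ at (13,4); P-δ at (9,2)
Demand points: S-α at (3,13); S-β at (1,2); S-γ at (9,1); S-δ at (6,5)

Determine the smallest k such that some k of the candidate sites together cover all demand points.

2

Coverage sets (demand points within 6 of each site):
  P-α: {S-δ}
  P-β: {S-α, S-β, S-δ}
  P-γ: {S-γ}
  P-δ: {S-γ, S-δ}
No single site covers all 4 demand points.
But {P-β, P-γ} covers everything, so the minimum is 2.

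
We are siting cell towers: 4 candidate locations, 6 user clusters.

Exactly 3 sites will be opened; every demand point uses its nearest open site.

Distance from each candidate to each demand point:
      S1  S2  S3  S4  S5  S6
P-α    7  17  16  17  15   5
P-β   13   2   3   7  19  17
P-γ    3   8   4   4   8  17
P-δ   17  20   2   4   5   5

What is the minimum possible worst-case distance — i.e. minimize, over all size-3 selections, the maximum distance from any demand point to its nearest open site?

Open {P-β, P-γ, P-δ}.
  Farthest demand point is S5 at distance 5 (to P-δ); all others are ≤ 5.
With {P-α, P-β, P-δ} the worst case is 7.
With {P-α, P-β, P-γ} the worst case is 8.
No size-3 selection achieves below 5.

5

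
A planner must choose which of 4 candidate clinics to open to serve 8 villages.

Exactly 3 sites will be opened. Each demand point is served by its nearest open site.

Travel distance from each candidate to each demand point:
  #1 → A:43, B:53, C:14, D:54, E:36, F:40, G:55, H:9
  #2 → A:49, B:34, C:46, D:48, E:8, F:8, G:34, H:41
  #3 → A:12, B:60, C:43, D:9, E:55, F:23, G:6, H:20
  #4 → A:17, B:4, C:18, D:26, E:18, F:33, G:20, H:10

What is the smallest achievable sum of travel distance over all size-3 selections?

75

Open {#2, #3, #4}.
  A→#3 12, B→#4 4, C→#4 18, D→#3 9, E→#2 8, F→#2 8, G→#3 6, H→#4 10  ⇒ total 75.
Compare {#1, #3, #4}: total 95.
Compare {#1, #2, #3}: total 100.
No size-3 selection does better; minimum is 75.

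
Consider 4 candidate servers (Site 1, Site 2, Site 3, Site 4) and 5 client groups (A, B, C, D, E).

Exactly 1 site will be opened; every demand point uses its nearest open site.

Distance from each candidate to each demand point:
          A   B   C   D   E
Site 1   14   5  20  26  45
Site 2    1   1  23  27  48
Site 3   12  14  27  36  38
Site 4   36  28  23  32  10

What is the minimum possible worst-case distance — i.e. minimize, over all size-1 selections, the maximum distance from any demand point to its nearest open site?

Open {Site 4}.
  Farthest demand point is A at distance 36 (to Site 4); all others are ≤ 36.
With {Site 3} the worst case is 38.
With {Site 1} the worst case is 45.
No size-1 selection achieves below 36.

36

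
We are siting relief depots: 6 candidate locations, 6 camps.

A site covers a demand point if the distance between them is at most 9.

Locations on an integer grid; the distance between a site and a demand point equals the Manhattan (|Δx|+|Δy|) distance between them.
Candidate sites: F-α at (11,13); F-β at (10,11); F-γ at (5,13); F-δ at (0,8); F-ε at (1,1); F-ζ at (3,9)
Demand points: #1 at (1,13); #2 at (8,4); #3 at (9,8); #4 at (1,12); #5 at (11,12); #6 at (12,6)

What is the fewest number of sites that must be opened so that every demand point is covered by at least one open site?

2

Coverage sets (demand points within 9 of each site):
  F-α: {#3, #5, #6}
  F-β: {#2, #3, #5, #6}
  F-γ: {#1, #3, #4, #5}
  F-δ: {#1, #3, #4}
  F-ε: {}
  F-ζ: {#1, #3, #4}
No single site covers all 6 demand points.
But {F-β, F-γ} covers everything, so the minimum is 2.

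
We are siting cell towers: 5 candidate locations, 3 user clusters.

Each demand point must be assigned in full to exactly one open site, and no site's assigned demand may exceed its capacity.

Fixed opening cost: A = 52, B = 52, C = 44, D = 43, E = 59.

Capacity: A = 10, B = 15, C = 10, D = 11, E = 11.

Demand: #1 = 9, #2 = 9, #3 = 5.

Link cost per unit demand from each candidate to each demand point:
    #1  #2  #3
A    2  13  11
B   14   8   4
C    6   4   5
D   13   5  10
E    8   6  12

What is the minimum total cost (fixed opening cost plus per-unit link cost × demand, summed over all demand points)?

214

Open {A, B}; cheapest assignment that respects the capacities:
  A (cap 10, load 9): #1 — cost 9×2 = 18
  B (cap 15, load 14): #2, #3 — cost 9×8 + 5×4 = 92
  Shipping 110, fixed 104 → total 214.
  Any other capacity-feasible assignment to {A, B} ships for at least 110.
Compare {A, B, C}: its best feasible assignment gives total 222.
Compare {A, C, D}: its best feasible assignment gives total 227.
Every other set of open sites that can feasibly serve all demand totals ≥ 222 even under its best assignment. Minimum: 214.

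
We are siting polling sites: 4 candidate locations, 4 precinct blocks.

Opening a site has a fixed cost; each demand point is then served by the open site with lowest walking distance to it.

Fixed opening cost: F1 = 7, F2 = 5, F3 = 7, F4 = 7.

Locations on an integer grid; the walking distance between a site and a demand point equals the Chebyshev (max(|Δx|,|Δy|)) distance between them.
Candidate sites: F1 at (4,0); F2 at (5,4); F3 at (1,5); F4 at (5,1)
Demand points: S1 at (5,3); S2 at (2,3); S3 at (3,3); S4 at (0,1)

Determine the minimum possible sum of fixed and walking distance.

16

Open {F2}: assign each demand point to its cheapest open site.
  S1→F2 1, S2→F2 3, S3→F2 2, S4→F2 5
  walking distance 11, fixed 5 → total 16.
Compare {F3}: walking distance 12 + fixed 7 = 19.
Compare {F4}: walking distance 12 + fixed 7 = 19.
Compare {F1}: walking distance 13 + fixed 7 = 20.
All other subsets cost ≥ 19. Minimum total cost: 16.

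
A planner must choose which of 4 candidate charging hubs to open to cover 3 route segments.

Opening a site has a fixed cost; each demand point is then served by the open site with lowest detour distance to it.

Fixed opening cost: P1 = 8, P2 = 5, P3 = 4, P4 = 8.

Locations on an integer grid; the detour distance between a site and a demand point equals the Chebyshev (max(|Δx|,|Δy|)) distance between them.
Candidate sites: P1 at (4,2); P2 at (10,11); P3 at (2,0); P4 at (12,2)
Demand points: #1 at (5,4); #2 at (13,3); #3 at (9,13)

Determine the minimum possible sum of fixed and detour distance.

Open {P2}: assign each demand point to its cheapest open site.
  #1→P2 7, #2→P2 8, #3→P2 2
  detour distance 17, fixed 5 → total 22.
Compare {P2, P3}: detour distance 14 + fixed 9 = 23.
Compare {P2, P4}: detour distance 10 + fixed 13 = 23.
Compare {P2, P3, P4}: detour distance 7 + fixed 17 = 24.
All other subsets cost ≥ 23. Minimum total cost: 22.

22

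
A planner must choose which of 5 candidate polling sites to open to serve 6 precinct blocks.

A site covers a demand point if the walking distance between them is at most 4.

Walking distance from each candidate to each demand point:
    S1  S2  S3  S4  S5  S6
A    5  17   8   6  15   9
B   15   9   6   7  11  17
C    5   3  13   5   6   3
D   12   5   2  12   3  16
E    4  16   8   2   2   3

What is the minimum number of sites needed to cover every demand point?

3

Coverage sets (demand points within 4 of each site):
  A: {}
  B: {}
  C: {S2, S6}
  D: {S3, S5}
  E: {S1, S4, S5, S6}
No 2 sites suffice: every size-2 union leaves at least one demand point uncovered.
But {C, D, E} covers everything, so the minimum is 3.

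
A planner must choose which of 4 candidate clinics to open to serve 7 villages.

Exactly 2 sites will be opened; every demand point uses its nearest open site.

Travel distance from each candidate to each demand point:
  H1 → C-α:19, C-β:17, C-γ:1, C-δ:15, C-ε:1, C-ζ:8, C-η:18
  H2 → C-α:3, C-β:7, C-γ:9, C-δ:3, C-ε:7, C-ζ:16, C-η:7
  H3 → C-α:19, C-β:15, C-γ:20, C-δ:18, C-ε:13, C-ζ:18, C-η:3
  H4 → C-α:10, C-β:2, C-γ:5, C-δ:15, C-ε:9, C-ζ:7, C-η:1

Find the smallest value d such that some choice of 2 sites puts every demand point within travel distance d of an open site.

Open {H2, H4}.
  Farthest demand point is C-ε at travel distance 7 (to H2); all others are ≤ 7.
With {H1, H2} the worst case is 8.
With {H1, H4} the worst case is 15.
No size-2 selection achieves below 7.

7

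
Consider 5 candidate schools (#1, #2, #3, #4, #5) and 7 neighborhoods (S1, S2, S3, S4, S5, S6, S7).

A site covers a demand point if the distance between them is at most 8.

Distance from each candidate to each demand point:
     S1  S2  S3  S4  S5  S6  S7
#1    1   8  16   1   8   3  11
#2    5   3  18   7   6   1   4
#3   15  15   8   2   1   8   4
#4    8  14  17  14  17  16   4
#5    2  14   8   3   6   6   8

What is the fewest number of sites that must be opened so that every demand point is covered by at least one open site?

Coverage sets (demand points within 8 of each site):
  #1: {S1, S2, S4, S5, S6}
  #2: {S1, S2, S4, S5, S6, S7}
  #3: {S3, S4, S5, S6, S7}
  #4: {S1, S7}
  #5: {S1, S3, S4, S5, S6, S7}
No single site covers all 7 demand points.
But {#1, #3} covers everything, so the minimum is 2.

2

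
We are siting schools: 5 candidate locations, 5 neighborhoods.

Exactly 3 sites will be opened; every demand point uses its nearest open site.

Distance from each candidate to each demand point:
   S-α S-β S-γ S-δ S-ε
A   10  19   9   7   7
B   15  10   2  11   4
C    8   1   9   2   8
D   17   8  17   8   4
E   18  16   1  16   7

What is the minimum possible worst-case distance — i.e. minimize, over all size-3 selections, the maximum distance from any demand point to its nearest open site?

8

Open {A, B, C}.
  Farthest demand point is S-α at distance 8 (to C); all others are ≤ 8.
With {A, C, E} the worst case is 8.
With {B, C, D} the worst case is 8.
No size-3 selection achieves below 8.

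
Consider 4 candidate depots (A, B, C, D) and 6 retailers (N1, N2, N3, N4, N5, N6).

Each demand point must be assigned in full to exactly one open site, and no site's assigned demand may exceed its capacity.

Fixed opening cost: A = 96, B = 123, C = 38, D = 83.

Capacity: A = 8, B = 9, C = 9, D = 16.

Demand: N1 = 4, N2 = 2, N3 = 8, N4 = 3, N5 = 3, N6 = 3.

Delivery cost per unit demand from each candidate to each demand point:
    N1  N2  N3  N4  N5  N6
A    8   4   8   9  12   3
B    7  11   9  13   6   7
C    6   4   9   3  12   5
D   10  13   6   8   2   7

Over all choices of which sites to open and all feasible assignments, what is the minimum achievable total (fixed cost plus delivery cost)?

Open {C, D}; cheapest assignment that respects the capacities:
  C (cap 9, load 9): N1, N2, N4 — cost 4×6 + 2×4 + 3×3 = 41
  D (cap 16, load 14): N3, N5, N6 — cost 8×6 + 3×2 + 3×7 = 75
  Shipping 116, fixed 121 → total 237.
  Any other capacity-feasible assignment to {C, D} ships for at least 116.
Compare {A, D}: its best feasible assignment gives total 317.
Compare {A, C, D}: its best feasible assignment gives total 321.
Every other set of open sites that can feasibly serve all demand totals ≥ 317 even under its best assignment. Minimum: 237.

237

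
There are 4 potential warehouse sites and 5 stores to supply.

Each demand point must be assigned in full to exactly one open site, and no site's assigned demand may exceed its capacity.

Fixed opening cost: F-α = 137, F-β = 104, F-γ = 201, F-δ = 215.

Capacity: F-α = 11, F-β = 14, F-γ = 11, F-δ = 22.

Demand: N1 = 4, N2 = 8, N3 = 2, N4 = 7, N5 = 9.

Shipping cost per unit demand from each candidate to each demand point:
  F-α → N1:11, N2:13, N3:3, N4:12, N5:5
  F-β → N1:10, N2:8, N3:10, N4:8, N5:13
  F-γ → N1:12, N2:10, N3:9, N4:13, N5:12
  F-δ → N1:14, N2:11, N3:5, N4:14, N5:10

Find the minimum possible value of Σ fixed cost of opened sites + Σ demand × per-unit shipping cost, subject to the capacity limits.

603

Open {F-β, F-δ}; cheapest assignment that respects the capacities:
  F-β (cap 14, load 11): N1, N4 — cost 4×10 + 7×8 = 96
  F-δ (cap 22, load 19): N2, N3, N5 — cost 8×11 + 2×5 + 9×10 = 188
  Shipping 284, fixed 319 → total 603.
  Any other capacity-feasible assignment to {F-β, F-δ} ships for at least 284.
Compare {F-α, F-δ}: its best feasible assignment gives total 645.
Compare {F-α, F-β, F-γ}: its best feasible assignment gives total 669.
Every other set of open sites that can feasibly serve all demand totals ≥ 645 even under its best assignment. Minimum: 603.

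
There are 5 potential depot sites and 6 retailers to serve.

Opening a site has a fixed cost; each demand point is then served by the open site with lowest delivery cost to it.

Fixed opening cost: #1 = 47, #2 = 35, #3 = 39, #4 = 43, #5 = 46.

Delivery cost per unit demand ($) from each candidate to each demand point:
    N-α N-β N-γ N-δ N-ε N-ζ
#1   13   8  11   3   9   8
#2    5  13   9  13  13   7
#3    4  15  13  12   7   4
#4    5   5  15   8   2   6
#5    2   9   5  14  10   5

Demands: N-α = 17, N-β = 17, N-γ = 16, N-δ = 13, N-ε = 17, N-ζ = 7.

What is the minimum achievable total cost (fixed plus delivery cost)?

443

Open {#1, #4, #5}: assign each demand point to its cheapest open site.
  N-α→#5 17×2=34, N-β→#4 17×5=85, N-γ→#5 16×5=80, N-δ→#1 13×3=39, N-ε→#4 17×2=34, N-ζ→#5 7×5=35
  delivery cost 307, fixed 136 → total 443.
Compare {#4, #5}: delivery cost 372 + fixed 89 = 461.
Compare {#1, #3, #4, #5}: delivery cost 300 + fixed 175 = 475.
Compare {#1, #2, #4, #5}: delivery cost 307 + fixed 171 = 478.
All other subsets cost ≥ 461. Minimum total cost: 443.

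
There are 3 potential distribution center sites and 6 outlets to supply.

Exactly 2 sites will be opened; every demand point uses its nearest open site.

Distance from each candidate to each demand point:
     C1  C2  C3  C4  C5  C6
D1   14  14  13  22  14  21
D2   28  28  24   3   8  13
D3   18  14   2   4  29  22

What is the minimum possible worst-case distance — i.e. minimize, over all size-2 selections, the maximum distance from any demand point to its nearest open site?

Open {D1, D2}.
  Farthest demand point is C1 at distance 14 (to D1); all others are ≤ 14.
With {D2, D3} the worst case is 18.
With {D1, D3} the worst case is 21.
No size-2 selection achieves below 14.

14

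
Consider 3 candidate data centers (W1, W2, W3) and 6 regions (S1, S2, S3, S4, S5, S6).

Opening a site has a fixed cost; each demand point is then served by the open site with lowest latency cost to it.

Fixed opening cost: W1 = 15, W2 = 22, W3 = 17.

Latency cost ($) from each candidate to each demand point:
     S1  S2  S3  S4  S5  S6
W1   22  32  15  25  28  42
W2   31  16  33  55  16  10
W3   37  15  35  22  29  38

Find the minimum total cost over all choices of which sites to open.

141

Open {W1, W2}: assign each demand point to its cheapest open site.
  S1→W1 22, S2→W2 16, S3→W1 15, S4→W1 25, S5→W2 16, S6→W2 10
  latency cost 104, fixed 37 → total 141.
Compare {W1, W2, W3}: latency cost 100 + fixed 54 = 154.
Compare {W2, W3}: latency cost 127 + fixed 39 = 166.
Compare {W1, W3}: latency cost 140 + fixed 32 = 172.
All other subsets cost ≥ 154. Minimum total cost: 141.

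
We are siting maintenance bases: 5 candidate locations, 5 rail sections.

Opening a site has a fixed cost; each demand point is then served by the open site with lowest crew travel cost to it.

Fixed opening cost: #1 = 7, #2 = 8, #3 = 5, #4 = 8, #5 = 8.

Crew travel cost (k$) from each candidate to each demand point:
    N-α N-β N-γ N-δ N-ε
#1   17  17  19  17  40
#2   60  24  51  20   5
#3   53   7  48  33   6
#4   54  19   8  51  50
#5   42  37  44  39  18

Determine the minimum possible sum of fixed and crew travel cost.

Open {#1, #3, #4}: assign each demand point to its cheapest open site.
  N-α→#1 17, N-β→#3 7, N-γ→#4 8, N-δ→#1 17, N-ε→#3 6
  crew travel cost 55, fixed 20 → total 75.
Compare {#1, #3}: crew travel cost 66 + fixed 12 = 78.
Compare {#1, #2, #3, #4}: crew travel cost 54 + fixed 28 = 82.
Compare {#1, #3, #4, #5}: crew travel cost 55 + fixed 28 = 83.
All other subsets cost ≥ 78. Minimum total cost: 75.

75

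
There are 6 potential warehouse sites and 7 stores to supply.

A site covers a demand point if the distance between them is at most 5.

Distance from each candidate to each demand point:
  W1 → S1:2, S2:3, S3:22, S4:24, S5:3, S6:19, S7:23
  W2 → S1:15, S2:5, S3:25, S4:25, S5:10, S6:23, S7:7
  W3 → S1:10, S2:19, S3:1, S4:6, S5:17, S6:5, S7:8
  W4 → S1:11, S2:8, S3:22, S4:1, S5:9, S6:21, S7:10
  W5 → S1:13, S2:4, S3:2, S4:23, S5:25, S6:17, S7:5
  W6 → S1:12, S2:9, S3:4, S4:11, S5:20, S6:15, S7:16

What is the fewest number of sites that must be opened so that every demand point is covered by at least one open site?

Coverage sets (demand points within 5 of each site):
  W1: {S1, S2, S5}
  W2: {S2}
  W3: {S3, S6}
  W4: {S4}
  W5: {S2, S3, S7}
  W6: {S3}
No 3 sites suffice: every size-3 union leaves at least one demand point uncovered.
But {W1, W3, W4, W5} covers everything, so the minimum is 4.

4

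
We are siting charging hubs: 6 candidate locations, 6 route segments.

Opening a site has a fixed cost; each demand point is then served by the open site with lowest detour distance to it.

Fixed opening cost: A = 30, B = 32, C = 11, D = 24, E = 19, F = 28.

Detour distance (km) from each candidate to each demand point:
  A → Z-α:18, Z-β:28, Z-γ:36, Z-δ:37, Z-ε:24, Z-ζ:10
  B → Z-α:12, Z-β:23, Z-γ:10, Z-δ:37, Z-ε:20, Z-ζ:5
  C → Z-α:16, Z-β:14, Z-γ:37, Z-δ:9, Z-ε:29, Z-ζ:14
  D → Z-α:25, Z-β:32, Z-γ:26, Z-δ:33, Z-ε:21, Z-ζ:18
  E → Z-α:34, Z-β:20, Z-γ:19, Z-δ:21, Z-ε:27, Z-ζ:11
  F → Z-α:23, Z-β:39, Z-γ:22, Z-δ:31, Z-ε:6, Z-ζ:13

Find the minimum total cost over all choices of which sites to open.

113

Open {B, C}: assign each demand point to its cheapest open site.
  Z-α→B 12, Z-β→C 14, Z-γ→B 10, Z-δ→C 9, Z-ε→B 20, Z-ζ→B 5
  detour distance 70, fixed 43 → total 113.
Compare {C, F}: detour distance 80 + fixed 39 = 119.
Compare {C, E}: detour distance 96 + fixed 30 = 126.
Compare {B, C, F}: detour distance 56 + fixed 71 = 127.
All other subsets cost ≥ 119. Minimum total cost: 113.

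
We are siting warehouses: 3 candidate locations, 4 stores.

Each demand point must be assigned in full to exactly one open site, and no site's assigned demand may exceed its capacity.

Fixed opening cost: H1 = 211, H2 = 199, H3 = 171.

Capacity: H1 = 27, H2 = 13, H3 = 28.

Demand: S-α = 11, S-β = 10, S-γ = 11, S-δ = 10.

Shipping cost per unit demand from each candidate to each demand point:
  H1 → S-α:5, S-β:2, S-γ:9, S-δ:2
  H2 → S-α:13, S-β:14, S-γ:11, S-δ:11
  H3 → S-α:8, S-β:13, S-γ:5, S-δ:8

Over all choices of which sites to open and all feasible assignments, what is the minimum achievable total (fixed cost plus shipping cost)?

565

Open {H1, H3}; cheapest assignment that respects the capacities:
  H1 (cap 27, load 20): S-β, S-δ — cost 10×2 + 10×2 = 40
  H3 (cap 28, load 22): S-α, S-γ — cost 11×8 + 11×5 = 143
  Shipping 183, fixed 382 → total 565.
  Any other capacity-feasible assignment to {H1, H3} ships for at least 183.
Compare {H1, H2, H3}: its best feasible assignment gives total 764.
Every other set of open sites that can feasibly serve all demand totals ≥ 764 even under its best assignment. Minimum: 565.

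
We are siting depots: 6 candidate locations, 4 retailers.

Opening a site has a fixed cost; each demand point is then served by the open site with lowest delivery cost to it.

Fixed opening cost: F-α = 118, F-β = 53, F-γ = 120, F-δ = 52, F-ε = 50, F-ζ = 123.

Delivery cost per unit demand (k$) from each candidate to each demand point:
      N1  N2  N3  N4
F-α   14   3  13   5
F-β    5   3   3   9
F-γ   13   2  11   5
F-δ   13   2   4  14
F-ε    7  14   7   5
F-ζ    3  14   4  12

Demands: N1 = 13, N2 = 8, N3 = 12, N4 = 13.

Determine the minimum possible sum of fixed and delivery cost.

Open {F-β, F-ε}: assign each demand point to its cheapest open site.
  N1→F-β 13×5=65, N2→F-β 8×3=24, N3→F-β 12×3=36, N4→F-ε 13×5=65
  delivery cost 190, fixed 103 → total 293.
Compare {F-β}: delivery cost 242 + fixed 53 = 295.
Compare {F-δ, F-ε}: delivery cost 220 + fixed 102 = 322.
Compare {F-β, F-δ, F-ε}: delivery cost 182 + fixed 155 = 337.
All other subsets cost ≥ 295. Minimum total cost: 293.

293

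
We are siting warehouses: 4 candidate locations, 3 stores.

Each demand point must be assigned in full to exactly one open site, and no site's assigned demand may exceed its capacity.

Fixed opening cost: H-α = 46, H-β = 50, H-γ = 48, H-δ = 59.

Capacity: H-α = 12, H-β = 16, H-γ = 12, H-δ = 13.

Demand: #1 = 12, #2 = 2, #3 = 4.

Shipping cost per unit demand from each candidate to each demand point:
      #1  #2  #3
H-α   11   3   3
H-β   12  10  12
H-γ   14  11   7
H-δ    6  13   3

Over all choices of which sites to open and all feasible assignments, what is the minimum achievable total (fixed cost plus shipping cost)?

195

Open {H-α, H-δ}; cheapest assignment that respects the capacities:
  H-α (cap 12, load 6): #2, #3 — cost 2×3 + 4×3 = 18
  H-δ (cap 13, load 12): #1 — cost 12×6 = 72
  Shipping 90, fixed 105 → total 195.
  Any other capacity-feasible assignment to {H-α, H-δ} ships for at least 90.
Compare {H-γ, H-δ}: its best feasible assignment gives total 229.
Compare {H-α, H-γ, H-δ}: its best feasible assignment gives total 243.
Every other set of open sites that can feasibly serve all demand totals ≥ 229 even under its best assignment. Minimum: 195.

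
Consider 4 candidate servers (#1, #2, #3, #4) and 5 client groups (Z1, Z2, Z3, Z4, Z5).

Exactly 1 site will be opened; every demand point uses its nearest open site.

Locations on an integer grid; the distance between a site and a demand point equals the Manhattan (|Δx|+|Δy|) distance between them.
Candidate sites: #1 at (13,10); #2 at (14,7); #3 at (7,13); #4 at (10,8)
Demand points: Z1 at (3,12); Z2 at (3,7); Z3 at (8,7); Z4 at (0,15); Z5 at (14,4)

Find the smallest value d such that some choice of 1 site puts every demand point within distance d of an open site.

Open {#3}.
  Farthest demand point is Z5 at distance 16 (to #3); all others are ≤ 16.
With {#4} the worst case is 17.
With {#1} the worst case is 18.
No size-1 selection achieves below 16.

16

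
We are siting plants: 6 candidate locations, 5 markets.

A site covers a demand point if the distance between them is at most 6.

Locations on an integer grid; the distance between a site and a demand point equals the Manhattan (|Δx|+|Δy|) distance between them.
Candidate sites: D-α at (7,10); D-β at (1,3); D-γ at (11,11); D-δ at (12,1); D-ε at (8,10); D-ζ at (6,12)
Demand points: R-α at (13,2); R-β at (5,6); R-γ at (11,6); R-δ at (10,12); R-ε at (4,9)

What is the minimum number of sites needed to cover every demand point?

2

Coverage sets (demand points within 6 of each site):
  D-α: {R-β, R-δ, R-ε}
  D-β: {}
  D-γ: {R-γ, R-δ}
  D-δ: {R-α, R-γ}
  D-ε: {R-δ, R-ε}
  D-ζ: {R-δ, R-ε}
No single site covers all 5 demand points.
But {D-α, D-δ} covers everything, so the minimum is 2.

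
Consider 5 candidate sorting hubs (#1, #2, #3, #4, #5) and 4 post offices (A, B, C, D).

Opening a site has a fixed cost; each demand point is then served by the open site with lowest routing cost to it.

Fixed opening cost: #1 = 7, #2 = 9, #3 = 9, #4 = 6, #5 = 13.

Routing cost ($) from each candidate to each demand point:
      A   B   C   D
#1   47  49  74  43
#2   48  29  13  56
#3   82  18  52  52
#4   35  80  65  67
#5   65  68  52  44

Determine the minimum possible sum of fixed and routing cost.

Open {#1, #2, #3, #4}: assign each demand point to its cheapest open site.
  A→#4 35, B→#3 18, C→#2 13, D→#1 43
  routing cost 109, fixed 31 → total 140.
Compare {#1, #2, #4}: routing cost 120 + fixed 22 = 142.
Compare {#2, #3, #4}: routing cost 118 + fixed 24 = 142.
Compare {#1, #2, #3}: routing cost 121 + fixed 25 = 146.
All other subsets cost ≥ 142. Minimum total cost: 140.

140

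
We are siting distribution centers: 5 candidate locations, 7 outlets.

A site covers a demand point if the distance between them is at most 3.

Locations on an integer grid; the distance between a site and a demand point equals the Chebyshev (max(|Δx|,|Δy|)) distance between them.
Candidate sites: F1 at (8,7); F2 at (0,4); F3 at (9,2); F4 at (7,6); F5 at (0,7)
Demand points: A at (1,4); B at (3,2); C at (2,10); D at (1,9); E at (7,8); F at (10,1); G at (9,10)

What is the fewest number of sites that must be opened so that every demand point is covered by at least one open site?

4

Coverage sets (demand points within 3 of each site):
  F1: {E, G}
  F2: {A, B}
  F3: {F}
  F4: {E}
  F5: {A, C, D}
No 3 sites suffice: every size-3 union leaves at least one demand point uncovered.
But {F1, F2, F3, F5} covers everything, so the minimum is 4.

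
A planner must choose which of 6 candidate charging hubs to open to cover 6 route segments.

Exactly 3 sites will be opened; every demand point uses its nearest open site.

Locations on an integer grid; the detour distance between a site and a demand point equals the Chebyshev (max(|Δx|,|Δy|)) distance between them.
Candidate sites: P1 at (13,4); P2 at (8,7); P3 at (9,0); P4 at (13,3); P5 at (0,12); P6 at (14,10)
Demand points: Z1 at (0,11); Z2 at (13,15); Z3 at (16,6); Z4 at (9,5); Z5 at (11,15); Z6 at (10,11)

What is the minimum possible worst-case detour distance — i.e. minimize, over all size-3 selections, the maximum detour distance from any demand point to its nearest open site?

Open {P1, P5, P6}.
  Farthest demand point is Z2 at detour distance 5 (to P6); all others are ≤ 5.
With {P2, P5, P6} the worst case is 5.
With {P3, P5, P6} the worst case is 5.
No size-3 selection achieves below 5.

5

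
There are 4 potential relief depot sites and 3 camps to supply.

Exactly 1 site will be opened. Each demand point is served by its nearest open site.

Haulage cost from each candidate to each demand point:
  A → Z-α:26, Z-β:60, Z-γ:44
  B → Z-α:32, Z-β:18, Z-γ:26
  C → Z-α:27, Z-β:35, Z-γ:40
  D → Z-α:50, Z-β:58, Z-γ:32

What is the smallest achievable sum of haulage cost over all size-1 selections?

Open {B}.
  Z-α→B 32, Z-β→B 18, Z-γ→B 26  ⇒ total 76.
Compare {C}: total 102.
Compare {A}: total 130.
No size-1 selection does better; minimum is 76.

76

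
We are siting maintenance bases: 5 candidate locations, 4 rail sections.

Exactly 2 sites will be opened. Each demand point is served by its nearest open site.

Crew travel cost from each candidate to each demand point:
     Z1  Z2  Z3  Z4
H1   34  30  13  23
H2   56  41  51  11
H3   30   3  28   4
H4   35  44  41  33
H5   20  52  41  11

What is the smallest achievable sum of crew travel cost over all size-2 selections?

50

Open {H1, H3}.
  Z1→H3 30, Z2→H3 3, Z3→H1 13, Z4→H3 4  ⇒ total 50.
Compare {H3, H5}: total 55.
Compare {H2, H3}: total 65.
No size-2 selection does better; minimum is 50.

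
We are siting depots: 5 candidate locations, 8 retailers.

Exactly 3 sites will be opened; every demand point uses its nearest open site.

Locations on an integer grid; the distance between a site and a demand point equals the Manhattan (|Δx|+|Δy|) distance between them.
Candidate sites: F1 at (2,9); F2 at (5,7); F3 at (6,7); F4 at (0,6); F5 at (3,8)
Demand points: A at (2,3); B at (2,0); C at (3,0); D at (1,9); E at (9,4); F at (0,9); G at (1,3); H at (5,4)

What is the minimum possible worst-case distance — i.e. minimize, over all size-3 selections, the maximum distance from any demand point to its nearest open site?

8

Open {F2, F4, F5}.
  Farthest demand point is B at distance 8 (to F4); all others are ≤ 8.
With {F3, F4, F5} the worst case is 8.
With {F1, F2, F3} the worst case is 9.
No size-3 selection achieves below 8.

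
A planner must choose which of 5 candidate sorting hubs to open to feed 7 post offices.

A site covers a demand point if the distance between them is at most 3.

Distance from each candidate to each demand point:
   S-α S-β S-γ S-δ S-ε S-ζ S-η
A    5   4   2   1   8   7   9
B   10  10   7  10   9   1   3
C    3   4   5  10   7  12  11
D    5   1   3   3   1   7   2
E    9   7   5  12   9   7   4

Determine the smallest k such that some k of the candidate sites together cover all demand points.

Coverage sets (demand points within 3 of each site):
  A: {S-γ, S-δ}
  B: {S-ζ, S-η}
  C: {S-α}
  D: {S-β, S-γ, S-δ, S-ε, S-η}
  E: {}
No 2 sites suffice: every size-2 union leaves at least one demand point uncovered.
But {B, C, D} covers everything, so the minimum is 3.

3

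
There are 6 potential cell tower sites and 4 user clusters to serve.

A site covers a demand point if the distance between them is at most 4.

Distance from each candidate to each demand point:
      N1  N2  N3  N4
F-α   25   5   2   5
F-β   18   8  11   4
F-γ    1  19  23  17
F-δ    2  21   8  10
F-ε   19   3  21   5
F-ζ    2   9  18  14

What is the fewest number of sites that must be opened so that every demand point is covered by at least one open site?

Coverage sets (demand points within 4 of each site):
  F-α: {N3}
  F-β: {N4}
  F-γ: {N1}
  F-δ: {N1}
  F-ε: {N2}
  F-ζ: {N1}
No 3 sites suffice: every size-3 union leaves at least one demand point uncovered.
But {F-α, F-β, F-γ, F-ε} covers everything, so the minimum is 4.

4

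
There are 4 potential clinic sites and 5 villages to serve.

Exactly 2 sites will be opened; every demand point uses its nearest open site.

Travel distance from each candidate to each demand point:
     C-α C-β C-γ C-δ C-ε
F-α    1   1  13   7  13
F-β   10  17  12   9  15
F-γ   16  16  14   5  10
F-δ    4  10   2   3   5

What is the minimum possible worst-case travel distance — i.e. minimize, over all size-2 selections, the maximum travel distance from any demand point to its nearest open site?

5

Open {F-α, F-δ}.
  Farthest demand point is C-ε at travel distance 5 (to F-δ); all others are ≤ 5.
With {F-β, F-δ} the worst case is 10.
With {F-γ, F-δ} the worst case is 10.
No size-2 selection achieves below 5.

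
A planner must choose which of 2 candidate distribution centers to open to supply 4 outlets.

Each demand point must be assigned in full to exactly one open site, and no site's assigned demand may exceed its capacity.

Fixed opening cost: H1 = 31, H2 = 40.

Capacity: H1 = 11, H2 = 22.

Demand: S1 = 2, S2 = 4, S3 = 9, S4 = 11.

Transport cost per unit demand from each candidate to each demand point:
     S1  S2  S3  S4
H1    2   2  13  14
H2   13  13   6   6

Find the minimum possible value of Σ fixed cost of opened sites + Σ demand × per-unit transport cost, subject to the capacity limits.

203

Open {H1, H2}; cheapest assignment that respects the capacities:
  H1 (cap 11, load 6): S1, S2 — cost 2×2 + 4×2 = 12
  H2 (cap 22, load 20): S3, S4 — cost 9×6 + 11×6 = 120
  Shipping 132, fixed 71 → total 203.
  Any other capacity-feasible assignment to {H1, H2} ships for at least 132.
Total demand is 26 and no other set of sites has combined capacity ≥ 26, so {H1, H2} is the only feasible choice of open sites. Minimum: 203.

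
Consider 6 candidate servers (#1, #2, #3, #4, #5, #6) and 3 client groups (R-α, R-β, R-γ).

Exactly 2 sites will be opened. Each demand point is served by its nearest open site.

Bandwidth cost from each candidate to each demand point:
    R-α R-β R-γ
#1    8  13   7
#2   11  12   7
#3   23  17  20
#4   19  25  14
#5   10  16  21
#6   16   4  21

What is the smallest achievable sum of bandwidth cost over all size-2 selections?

19

Open {#1, #6}.
  R-α→#1 8, R-β→#6 4, R-γ→#1 7  ⇒ total 19.
Compare {#2, #6}: total 22.
Compare {#1, #2}: total 27.
No size-2 selection does better; minimum is 19.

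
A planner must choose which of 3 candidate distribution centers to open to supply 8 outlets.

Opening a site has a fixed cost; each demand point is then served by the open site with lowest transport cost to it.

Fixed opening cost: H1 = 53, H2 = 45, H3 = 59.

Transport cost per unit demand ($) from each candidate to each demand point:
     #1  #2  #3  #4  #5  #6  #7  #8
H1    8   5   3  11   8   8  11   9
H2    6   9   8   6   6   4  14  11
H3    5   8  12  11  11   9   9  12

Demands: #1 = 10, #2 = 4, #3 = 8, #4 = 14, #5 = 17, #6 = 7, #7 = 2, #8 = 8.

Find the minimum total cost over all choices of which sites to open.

510

Open {H1, H2}: assign each demand point to its cheapest open site.
  #1→H2 10×6=60, #2→H1 4×5=20, #3→H1 8×3=24, #4→H2 14×6=84, #5→H2 17×6=102, #6→H2 7×4=28, #7→H1 2×11=22, #8→H1 8×9=72
  transport cost 412, fixed 98 → total 510.
Compare {H2}: transport cost 490 + fixed 45 = 535.
Compare {H1, H2, H3}: transport cost 398 + fixed 157 = 555.
Compare {H2, H3}: transport cost 466 + fixed 104 = 570.
All other subsets cost ≥ 535. Minimum total cost: 510.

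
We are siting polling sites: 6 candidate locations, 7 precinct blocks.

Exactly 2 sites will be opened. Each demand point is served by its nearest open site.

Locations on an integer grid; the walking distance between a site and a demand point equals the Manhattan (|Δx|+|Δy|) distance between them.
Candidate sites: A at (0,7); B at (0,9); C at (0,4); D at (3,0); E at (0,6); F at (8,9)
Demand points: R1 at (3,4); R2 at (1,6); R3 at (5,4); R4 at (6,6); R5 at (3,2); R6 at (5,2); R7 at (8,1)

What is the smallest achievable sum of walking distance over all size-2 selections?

29

Open {D, E}.
  R1→D 4, R2→E 1, R3→D 6, R4→E 6, R5→D 2, R6→D 4, R7→D 6  ⇒ total 29.
Compare {A, D}: total 31.
Compare {C, D}: total 31.
No size-2 selection does better; minimum is 29.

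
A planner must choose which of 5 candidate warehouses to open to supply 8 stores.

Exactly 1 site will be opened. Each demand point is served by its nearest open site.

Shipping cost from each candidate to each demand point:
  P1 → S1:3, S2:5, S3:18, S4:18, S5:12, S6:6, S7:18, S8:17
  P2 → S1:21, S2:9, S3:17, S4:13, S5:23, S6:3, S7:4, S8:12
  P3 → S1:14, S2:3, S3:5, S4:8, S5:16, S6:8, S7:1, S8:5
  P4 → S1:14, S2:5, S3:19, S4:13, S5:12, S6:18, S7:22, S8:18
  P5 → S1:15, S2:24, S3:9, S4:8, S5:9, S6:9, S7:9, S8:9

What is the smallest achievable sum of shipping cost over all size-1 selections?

60

Open {P3}.
  S1→P3 14, S2→P3 3, S3→P3 5, S4→P3 8, S5→P3 16, S6→P3 8, S7→P3 1, S8→P3 5  ⇒ total 60.
Compare {P5}: total 92.
Compare {P1}: total 97.
No size-1 selection does better; minimum is 60.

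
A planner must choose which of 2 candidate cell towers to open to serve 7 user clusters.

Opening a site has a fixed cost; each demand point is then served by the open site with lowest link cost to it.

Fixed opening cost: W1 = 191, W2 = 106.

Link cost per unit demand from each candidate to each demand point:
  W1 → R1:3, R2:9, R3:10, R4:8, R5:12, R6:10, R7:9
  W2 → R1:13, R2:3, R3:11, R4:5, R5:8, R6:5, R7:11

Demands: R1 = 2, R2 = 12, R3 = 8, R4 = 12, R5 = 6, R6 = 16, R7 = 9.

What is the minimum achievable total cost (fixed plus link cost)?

543

Open {W2}: assign each demand point to its cheapest open site.
  R1→W2 2×13=26, R2→W2 12×3=36, R3→W2 8×11=88, R4→W2 12×5=60, R5→W2 6×8=48, R6→W2 16×5=80, R7→W2 9×11=99
  link cost 437, fixed 106 → total 543.
Compare {W1, W2}: link cost 391 + fixed 297 = 688.
Compare {W1}: link cost 603 + fixed 191 = 794.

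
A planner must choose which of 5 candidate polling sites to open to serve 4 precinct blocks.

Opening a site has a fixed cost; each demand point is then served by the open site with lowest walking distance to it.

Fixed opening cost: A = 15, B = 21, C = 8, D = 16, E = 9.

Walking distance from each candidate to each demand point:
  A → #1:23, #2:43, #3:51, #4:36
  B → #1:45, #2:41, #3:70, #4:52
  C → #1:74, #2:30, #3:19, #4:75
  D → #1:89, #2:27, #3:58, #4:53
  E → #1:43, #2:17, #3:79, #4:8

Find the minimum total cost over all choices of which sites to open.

99

Open {A, C, E}: assign each demand point to its cheapest open site.
  #1→A 23, #2→E 17, #3→C 19, #4→E 8
  walking distance 67, fixed 32 → total 99.
Compare {C, E}: walking distance 87 + fixed 17 = 104.
Compare {A, C, D, E}: walking distance 67 + fixed 48 = 115.
Compare {C, D, E}: walking distance 87 + fixed 33 = 120.
All other subsets cost ≥ 104. Minimum total cost: 99.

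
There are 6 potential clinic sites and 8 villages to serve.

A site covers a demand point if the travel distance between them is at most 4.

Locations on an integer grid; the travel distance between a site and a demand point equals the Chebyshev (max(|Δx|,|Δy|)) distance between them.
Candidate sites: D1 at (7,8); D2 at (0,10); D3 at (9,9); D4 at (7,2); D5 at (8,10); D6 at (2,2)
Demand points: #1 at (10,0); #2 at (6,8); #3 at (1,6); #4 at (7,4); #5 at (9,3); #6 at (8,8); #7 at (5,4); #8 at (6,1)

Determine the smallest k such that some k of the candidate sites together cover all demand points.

Coverage sets (demand points within 4 of each site):
  D1: {#2, #4, #6, #7}
  D2: {#3}
  D3: {#2, #6}
  D4: {#1, #4, #5, #7, #8}
  D5: {#2, #6}
  D6: {#3, #7, #8}
No 2 sites suffice: every size-2 union leaves at least one demand point uncovered.
But {D1, D2, D4} covers everything, so the minimum is 3.

3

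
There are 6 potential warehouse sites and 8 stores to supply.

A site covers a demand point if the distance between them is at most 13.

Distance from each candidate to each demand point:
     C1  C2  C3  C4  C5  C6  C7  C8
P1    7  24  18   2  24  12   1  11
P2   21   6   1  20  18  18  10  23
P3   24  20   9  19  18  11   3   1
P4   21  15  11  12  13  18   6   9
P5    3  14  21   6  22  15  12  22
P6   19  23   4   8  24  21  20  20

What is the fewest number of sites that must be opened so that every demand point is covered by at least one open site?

3

Coverage sets (demand points within 13 of each site):
  P1: {C1, C4, C6, C7, C8}
  P2: {C2, C3, C7}
  P3: {C3, C6, C7, C8}
  P4: {C3, C4, C5, C7, C8}
  P5: {C1, C4, C7}
  P6: {C3, C4}
No 2 sites suffice: every size-2 union leaves at least one demand point uncovered.
But {P1, P2, P4} covers everything, so the minimum is 3.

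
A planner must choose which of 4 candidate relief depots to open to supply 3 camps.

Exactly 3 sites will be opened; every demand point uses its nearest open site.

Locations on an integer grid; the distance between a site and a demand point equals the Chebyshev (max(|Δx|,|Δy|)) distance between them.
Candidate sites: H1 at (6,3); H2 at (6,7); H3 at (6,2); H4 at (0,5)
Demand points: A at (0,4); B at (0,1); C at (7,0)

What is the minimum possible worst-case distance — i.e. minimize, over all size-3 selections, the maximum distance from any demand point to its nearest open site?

4

Open {H1, H2, H4}.
  Farthest demand point is B at distance 4 (to H4); all others are ≤ 4.
With {H1, H3, H4} the worst case is 4.
With {H2, H3, H4} the worst case is 4.
No size-3 selection achieves below 4.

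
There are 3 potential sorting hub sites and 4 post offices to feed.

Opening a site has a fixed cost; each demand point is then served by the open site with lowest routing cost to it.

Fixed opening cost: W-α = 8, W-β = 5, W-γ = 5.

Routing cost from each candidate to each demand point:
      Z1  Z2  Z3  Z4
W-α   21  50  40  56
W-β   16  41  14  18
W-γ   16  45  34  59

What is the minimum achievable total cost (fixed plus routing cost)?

Open {W-β}: assign each demand point to its cheapest open site.
  Z1→W-β 16, Z2→W-β 41, Z3→W-β 14, Z4→W-β 18
  routing cost 89, fixed 5 → total 94.
Compare {W-β, W-γ}: routing cost 89 + fixed 10 = 99.
Compare {W-α, W-β}: routing cost 89 + fixed 13 = 102.
Compare {W-α, W-β, W-γ}: routing cost 89 + fixed 18 = 107.
All other subsets cost ≥ 99. Minimum total cost: 94.

94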